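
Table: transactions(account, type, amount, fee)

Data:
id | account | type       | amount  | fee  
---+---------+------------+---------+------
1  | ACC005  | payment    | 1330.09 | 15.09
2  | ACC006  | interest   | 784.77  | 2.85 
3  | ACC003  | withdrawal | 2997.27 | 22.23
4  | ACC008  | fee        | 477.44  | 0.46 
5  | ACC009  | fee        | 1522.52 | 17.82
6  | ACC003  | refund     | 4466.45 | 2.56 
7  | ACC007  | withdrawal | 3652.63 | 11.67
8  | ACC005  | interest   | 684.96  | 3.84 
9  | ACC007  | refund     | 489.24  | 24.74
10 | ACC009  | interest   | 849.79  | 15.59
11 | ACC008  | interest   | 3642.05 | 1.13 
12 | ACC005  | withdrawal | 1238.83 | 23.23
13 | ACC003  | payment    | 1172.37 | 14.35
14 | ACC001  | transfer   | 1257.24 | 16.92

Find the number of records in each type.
SELECT type, COUNT(*) as count
FROM transactions
GROUP BY type

Result:
  fee: 2
  interest: 4
  payment: 2
  refund: 2
  transfer: 1
  withdrawal: 3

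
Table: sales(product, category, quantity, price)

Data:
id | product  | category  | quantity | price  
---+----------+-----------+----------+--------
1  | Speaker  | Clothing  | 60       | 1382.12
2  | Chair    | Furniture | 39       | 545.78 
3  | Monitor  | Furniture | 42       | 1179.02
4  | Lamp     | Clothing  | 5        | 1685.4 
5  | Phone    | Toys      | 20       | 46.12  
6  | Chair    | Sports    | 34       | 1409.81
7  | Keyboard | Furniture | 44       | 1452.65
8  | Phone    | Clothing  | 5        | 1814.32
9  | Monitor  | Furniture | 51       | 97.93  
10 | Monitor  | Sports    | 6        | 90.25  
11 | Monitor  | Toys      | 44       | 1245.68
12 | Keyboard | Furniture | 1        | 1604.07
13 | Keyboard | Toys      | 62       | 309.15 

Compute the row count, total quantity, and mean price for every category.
SELECT category,
       COUNT(*) as cnt,
       SUM(quantity) as total_quantity,
       AVG(price) as avg_price
FROM sales
GROUP BY category

Result:
  Clothing: 3 records, 70 total quantity, 1627.28 avg price
  Furniture: 5 records, 177 total quantity, 975.89 avg price
  Sports: 2 records, 40 total quantity, 750.03 avg price
  Toys: 3 records, 126 total quantity, 533.65 avg price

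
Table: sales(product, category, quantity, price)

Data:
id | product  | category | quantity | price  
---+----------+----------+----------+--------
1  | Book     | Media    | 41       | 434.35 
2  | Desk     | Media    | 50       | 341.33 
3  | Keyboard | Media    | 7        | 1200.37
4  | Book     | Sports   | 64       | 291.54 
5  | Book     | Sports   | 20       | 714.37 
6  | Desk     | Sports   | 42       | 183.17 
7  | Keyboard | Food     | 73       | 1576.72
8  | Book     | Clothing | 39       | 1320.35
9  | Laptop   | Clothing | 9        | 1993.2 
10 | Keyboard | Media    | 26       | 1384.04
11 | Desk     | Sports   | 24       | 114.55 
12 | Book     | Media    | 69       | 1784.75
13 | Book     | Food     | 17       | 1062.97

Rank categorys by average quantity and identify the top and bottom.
SELECT category, AVG(quantity)
FROM sales
GROUP BY category
ORDER BY AVG(quantity)

All groups:
  Clothing: 24.00
  Sports: 37.50
  Media: 38.60
  Food: 45.00

Highest: Food (45.00)
Lowest: Clothing (24.00)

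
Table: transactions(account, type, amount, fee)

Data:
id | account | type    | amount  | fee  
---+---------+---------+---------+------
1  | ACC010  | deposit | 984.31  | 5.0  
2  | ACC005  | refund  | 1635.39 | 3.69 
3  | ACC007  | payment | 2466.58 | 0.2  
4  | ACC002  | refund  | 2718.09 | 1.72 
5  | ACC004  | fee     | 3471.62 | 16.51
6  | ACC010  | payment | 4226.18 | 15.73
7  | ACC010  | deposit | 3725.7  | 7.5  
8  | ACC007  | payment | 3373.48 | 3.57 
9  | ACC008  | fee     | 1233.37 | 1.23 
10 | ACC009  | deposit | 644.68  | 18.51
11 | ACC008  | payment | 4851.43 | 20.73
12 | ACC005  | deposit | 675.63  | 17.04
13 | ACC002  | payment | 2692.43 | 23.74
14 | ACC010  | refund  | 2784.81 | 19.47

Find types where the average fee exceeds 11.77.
SELECT type, AVG(fee)
FROM transactions
GROUP BY type
HAVING AVG(fee) > 11.77

Result:
  deposit: avg=12.01
  payment: avg=12.79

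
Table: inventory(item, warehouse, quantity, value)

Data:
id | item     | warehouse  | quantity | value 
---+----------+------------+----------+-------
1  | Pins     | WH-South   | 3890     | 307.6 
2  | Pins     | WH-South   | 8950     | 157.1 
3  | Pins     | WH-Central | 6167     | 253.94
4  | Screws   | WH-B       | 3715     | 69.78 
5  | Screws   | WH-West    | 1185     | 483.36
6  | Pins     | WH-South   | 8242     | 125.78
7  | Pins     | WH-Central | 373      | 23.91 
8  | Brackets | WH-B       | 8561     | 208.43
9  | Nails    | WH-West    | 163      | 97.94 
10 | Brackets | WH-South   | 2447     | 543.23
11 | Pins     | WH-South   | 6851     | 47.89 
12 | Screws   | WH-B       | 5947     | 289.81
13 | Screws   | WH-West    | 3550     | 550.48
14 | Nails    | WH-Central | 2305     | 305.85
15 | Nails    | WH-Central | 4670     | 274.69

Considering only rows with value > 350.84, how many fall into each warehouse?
SELECT warehouse, COUNT(*)
FROM inventory
WHERE value > 350.84
GROUP BY warehouse

Note: WHERE filters rows before grouping.

Result:
  WH-South: 1
  WH-West: 2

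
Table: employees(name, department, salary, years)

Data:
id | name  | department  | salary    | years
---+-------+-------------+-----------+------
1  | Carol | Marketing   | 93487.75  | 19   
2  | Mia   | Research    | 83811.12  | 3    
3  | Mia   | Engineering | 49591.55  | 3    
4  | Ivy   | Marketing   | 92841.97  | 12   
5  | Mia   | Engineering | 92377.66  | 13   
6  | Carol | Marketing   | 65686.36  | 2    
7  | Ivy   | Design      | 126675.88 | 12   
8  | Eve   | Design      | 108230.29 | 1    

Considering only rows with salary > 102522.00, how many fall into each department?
SELECT department, COUNT(*)
FROM employees
WHERE salary > 102522.00
GROUP BY department

Note: WHERE filters rows before grouping.

Result:
  Design: 2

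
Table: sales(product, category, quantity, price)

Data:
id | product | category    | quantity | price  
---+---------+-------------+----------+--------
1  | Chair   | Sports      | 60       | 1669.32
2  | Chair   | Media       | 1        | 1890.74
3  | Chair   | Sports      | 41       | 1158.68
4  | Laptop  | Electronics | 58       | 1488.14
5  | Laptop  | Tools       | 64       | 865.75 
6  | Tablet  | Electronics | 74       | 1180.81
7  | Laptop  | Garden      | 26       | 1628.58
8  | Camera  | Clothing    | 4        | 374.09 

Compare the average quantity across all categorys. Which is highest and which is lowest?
SELECT category, AVG(quantity)
FROM sales
GROUP BY category
ORDER BY AVG(quantity)

All groups:
  Media: 1.00
  Clothing: 4.00
  Garden: 26.00
  Sports: 50.50
  Tools: 64.00
  Electronics: 66.00

Highest: Electronics (66.00)
Lowest: Media (1.00)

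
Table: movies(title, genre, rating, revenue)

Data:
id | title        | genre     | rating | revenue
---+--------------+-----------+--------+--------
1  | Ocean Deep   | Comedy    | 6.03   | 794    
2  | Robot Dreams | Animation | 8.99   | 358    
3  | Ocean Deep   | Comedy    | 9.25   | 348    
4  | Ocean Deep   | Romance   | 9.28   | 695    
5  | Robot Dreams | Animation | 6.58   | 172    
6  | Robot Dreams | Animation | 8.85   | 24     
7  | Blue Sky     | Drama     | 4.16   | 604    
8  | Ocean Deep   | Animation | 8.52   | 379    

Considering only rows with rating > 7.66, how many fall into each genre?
SELECT genre, COUNT(*)
FROM movies
WHERE rating > 7.66
GROUP BY genre

Note: WHERE filters rows before grouping.

Result:
  Animation: 3
  Comedy: 1
  Romance: 1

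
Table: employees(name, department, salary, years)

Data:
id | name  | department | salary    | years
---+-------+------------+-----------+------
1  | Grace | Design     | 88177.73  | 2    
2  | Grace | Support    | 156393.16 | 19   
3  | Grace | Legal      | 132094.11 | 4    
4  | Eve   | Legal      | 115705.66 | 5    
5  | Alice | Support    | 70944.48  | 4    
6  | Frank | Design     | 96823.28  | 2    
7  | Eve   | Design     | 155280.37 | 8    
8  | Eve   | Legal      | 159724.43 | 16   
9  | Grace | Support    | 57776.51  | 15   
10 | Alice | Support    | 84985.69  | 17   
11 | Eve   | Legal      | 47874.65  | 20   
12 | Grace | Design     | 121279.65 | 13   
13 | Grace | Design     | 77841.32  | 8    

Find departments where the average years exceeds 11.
SELECT department, AVG(years)
FROM employees
GROUP BY department
HAVING AVG(years) > 11

Result:
  Legal: avg=11.25
  Support: avg=13.75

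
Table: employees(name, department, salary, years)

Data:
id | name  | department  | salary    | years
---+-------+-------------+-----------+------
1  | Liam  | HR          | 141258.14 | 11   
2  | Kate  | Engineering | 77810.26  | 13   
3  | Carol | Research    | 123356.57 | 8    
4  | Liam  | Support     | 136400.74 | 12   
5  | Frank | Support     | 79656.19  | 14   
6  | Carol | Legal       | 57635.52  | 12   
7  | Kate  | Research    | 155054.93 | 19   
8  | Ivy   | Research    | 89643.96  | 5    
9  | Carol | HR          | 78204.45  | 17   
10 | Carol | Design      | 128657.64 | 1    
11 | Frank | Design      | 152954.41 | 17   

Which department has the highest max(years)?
SELECT department, MAX(years) as val
FROM employees
GROUP BY department
ORDER BY val DESC
LIMIT 1

Result: Research with max(years) = 19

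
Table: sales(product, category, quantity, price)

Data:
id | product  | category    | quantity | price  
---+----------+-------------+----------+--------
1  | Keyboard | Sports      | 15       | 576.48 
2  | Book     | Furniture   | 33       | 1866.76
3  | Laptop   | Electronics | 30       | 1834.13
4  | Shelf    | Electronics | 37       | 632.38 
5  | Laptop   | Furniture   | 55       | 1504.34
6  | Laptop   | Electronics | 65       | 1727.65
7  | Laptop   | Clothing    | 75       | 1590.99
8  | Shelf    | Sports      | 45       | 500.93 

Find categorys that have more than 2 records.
SELECT category, COUNT(*) as cnt
FROM sales
GROUP BY category
HAVING COUNT(*) > 2

Result:
  Electronics: 3

Note: HAVING filters groups after aggregation, WHERE filters rows before.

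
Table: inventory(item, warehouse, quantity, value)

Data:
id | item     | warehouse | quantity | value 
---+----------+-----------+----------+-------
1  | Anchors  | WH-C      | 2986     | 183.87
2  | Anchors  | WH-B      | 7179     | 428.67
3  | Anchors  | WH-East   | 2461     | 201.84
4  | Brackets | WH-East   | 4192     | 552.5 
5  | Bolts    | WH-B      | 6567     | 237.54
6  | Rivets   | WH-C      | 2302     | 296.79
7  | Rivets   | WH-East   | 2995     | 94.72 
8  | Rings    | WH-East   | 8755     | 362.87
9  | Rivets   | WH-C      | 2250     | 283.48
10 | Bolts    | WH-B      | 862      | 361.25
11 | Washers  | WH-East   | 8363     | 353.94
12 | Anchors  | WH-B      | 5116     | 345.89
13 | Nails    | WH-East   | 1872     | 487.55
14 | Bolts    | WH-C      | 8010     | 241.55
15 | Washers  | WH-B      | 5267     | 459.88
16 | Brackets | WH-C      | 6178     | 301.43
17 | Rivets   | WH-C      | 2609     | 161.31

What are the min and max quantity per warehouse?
SELECT warehouse, MIN(quantity), MAX(quantity)
FROM inventory
GROUP BY warehouse

Result:
  WH-B: min=862, max=7179
  WH-C: min=2250, max=8010
  WH-East: min=1872, max=8755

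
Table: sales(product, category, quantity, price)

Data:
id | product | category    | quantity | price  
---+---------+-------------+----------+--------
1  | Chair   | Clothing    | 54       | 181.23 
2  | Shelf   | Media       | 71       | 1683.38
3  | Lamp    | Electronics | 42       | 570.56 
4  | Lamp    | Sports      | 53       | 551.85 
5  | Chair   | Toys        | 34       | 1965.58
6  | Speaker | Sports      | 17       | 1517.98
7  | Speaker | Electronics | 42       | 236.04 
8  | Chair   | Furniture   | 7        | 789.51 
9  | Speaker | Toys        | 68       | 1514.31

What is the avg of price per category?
SELECT category, AVG(price) as result
FROM sales
GROUP BY category

Result:
  Clothing: 181.23
  Electronics: 403.30
  Furniture: 789.51
  Media: 1683.38
  Sports: 1034.92
  Toys: 1739.95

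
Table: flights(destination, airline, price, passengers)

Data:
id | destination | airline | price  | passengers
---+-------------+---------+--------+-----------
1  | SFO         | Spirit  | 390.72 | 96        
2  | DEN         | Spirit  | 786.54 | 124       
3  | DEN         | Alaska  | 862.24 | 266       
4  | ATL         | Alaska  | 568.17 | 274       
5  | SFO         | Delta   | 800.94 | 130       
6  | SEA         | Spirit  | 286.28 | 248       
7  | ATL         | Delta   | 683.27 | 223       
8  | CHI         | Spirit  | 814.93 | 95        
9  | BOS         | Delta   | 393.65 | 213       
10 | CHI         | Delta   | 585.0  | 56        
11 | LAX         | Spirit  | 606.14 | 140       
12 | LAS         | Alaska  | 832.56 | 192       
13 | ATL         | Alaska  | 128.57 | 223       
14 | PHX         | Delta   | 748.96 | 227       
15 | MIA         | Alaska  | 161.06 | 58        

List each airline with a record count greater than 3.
SELECT airline, COUNT(*) as cnt
FROM flights
GROUP BY airline
HAVING COUNT(*) > 3

Result:
  Alaska: 5
  Delta: 5
  Spirit: 5

Note: HAVING filters groups after aggregation, WHERE filters rows before.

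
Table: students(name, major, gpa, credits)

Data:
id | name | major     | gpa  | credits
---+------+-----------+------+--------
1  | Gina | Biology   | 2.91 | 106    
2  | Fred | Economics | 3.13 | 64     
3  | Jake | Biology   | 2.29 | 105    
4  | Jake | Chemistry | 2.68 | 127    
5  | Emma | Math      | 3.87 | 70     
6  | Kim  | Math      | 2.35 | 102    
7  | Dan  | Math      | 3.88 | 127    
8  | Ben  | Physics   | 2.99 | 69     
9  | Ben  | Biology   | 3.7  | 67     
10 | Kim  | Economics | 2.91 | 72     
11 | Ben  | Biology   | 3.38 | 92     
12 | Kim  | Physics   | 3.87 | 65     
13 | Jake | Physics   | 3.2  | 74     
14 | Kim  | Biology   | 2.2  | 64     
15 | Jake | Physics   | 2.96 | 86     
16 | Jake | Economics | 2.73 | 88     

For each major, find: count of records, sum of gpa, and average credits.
SELECT major,
       COUNT(*) as cnt,
       SUM(gpa) as total_gpa,
       AVG(credits) as avg_credits
FROM students
GROUP BY major

Result:
  Biology: 5 records, 14.48 total gpa, 86.80 avg credits
  Chemistry: 1 records, 2.68 total gpa, 127.00 avg credits
  Economics: 3 records, 8.77 total gpa, 74.67 avg credits
  Math: 3 records, 10.10 total gpa, 99.67 avg credits
  Physics: 4 records, 13.02 total gpa, 73.50 avg credits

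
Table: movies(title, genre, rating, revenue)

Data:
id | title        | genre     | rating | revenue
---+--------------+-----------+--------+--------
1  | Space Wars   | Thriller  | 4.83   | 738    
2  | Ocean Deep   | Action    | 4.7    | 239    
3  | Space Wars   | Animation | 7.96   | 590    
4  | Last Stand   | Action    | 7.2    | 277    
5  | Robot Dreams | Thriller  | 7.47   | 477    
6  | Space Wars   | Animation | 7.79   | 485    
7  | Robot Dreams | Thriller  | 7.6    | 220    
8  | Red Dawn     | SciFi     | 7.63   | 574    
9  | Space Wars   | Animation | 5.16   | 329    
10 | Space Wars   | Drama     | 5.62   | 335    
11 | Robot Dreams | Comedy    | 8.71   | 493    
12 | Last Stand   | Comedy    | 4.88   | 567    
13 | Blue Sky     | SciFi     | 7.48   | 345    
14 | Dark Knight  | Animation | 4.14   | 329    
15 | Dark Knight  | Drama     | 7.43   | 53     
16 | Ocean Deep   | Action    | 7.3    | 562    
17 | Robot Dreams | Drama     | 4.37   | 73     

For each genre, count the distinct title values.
SELECT genre, COUNT(DISTINCT title)
FROM movies
GROUP BY genre

Result:
  Action: 2 distinct
  Animation: 2 distinct
  Comedy: 2 distinct
  Drama: 3 distinct
  SciFi: 2 distinct
  Thriller: 2 distinct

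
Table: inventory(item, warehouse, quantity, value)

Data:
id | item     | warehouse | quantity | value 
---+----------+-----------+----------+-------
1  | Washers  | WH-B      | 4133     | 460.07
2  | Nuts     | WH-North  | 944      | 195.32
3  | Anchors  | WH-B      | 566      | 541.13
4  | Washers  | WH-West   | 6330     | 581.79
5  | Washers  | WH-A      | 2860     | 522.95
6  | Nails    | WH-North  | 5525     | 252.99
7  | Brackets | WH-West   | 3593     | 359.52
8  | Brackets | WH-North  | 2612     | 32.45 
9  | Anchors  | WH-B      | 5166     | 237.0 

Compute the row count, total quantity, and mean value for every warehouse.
SELECT warehouse,
       COUNT(*) as cnt,
       SUM(quantity) as total_quantity,
       AVG(value) as avg_value
FROM inventory
GROUP BY warehouse

Result:
  WH-A: 1 records, 2860 total quantity, 522.95 avg value
  WH-B: 3 records, 9865 total quantity, 412.73 avg value
  WH-North: 3 records, 9081 total quantity, 160.25 avg value
  WH-West: 2 records, 9923 total quantity, 470.66 avg value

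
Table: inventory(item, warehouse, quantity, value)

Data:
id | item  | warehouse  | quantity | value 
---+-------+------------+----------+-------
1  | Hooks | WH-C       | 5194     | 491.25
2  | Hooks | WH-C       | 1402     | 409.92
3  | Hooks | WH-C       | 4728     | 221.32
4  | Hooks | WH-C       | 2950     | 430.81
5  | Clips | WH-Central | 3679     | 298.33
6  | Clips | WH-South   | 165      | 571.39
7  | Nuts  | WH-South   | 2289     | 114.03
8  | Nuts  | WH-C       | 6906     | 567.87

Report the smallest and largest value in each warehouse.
SELECT warehouse, MIN(value), MAX(value)
FROM inventory
GROUP BY warehouse

Result:
  WH-C: min=221.32, max=567.87
  WH-Central: min=298.33, max=298.33
  WH-South: min=114.03, max=571.39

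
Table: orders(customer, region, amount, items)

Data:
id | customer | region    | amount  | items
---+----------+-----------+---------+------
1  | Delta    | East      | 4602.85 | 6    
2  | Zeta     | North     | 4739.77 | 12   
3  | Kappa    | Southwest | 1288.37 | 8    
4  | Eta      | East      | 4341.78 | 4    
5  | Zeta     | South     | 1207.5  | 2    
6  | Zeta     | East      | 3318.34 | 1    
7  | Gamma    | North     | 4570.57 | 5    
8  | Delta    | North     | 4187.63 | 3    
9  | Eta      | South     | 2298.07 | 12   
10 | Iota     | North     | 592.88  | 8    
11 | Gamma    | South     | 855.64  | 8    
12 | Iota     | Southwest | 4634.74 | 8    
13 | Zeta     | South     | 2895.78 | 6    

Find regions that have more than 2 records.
SELECT region, COUNT(*) as cnt
FROM orders
GROUP BY region
HAVING COUNT(*) > 2

Result:
  East: 3
  North: 4
  South: 4

Note: HAVING filters groups after aggregation, WHERE filters rows before.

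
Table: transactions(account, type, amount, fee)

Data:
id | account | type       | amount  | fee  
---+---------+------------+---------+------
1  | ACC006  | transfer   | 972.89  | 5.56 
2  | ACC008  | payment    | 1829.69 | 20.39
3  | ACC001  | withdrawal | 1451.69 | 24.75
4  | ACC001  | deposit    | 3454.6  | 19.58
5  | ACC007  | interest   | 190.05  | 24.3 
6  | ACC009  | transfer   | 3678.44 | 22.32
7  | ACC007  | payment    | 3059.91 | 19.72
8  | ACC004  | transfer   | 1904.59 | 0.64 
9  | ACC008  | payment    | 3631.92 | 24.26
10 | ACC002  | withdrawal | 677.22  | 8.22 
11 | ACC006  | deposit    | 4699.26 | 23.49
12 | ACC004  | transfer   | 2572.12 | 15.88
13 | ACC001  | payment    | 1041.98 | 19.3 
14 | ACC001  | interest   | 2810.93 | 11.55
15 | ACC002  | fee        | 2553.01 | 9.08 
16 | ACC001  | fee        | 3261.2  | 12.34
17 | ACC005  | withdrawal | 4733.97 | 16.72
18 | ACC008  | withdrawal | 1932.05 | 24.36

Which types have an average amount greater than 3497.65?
SELECT type, AVG(amount)
FROM transactions
GROUP BY type
HAVING AVG(amount) > 3497.65

Result:
  deposit: avg=4076.93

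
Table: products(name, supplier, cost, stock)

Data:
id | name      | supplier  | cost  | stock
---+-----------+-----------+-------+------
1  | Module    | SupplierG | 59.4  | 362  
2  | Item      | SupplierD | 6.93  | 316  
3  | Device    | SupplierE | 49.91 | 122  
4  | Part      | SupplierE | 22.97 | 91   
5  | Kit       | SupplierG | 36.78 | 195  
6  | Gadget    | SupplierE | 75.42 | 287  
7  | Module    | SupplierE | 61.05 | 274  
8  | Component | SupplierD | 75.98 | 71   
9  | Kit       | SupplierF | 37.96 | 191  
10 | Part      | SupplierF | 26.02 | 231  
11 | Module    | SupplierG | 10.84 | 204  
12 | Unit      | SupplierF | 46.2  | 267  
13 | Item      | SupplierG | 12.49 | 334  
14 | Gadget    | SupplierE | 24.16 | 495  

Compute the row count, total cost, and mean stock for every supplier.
SELECT supplier,
       COUNT(*) as cnt,
       SUM(cost) as total_cost,
       AVG(stock) as avg_stock
FROM products
GROUP BY supplier

Result:
  SupplierD: 2 records, 82.91 total cost, 193.50 avg stock
  SupplierE: 5 records, 233.51 total cost, 253.80 avg stock
  SupplierF: 3 records, 110.18 total cost, 229.67 avg stock
  SupplierG: 4 records, 119.51 total cost, 273.75 avg stock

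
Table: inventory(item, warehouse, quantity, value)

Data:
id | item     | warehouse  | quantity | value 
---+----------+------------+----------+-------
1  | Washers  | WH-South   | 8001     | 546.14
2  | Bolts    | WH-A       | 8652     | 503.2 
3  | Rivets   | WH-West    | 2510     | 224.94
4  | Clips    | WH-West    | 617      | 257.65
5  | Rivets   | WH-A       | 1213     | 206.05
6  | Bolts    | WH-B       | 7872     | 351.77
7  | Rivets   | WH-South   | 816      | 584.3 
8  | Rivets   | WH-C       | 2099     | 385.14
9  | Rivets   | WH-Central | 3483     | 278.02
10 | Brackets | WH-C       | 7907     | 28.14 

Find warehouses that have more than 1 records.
SELECT warehouse, COUNT(*) as cnt
FROM inventory
GROUP BY warehouse
HAVING COUNT(*) > 1

Result:
  WH-A: 2
  WH-C: 2
  WH-South: 2
  WH-West: 2

Note: HAVING filters groups after aggregation, WHERE filters rows before.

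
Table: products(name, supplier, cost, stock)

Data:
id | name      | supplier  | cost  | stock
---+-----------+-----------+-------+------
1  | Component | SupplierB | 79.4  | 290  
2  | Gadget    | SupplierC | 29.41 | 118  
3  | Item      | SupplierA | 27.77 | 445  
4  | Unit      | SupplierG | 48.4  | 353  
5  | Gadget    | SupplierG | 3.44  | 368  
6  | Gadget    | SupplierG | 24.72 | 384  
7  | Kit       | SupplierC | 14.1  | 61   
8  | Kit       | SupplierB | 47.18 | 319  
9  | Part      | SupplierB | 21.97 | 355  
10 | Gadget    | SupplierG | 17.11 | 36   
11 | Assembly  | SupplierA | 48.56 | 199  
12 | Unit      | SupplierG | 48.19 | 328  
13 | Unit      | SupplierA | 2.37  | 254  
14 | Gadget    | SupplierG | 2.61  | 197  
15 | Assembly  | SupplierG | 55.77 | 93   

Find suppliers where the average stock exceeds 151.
SELECT supplier, AVG(stock)
FROM products
GROUP BY supplier
HAVING AVG(stock) > 151

Result:
  SupplierA: avg=299.33
  SupplierB: avg=321.33
  SupplierG: avg=251.29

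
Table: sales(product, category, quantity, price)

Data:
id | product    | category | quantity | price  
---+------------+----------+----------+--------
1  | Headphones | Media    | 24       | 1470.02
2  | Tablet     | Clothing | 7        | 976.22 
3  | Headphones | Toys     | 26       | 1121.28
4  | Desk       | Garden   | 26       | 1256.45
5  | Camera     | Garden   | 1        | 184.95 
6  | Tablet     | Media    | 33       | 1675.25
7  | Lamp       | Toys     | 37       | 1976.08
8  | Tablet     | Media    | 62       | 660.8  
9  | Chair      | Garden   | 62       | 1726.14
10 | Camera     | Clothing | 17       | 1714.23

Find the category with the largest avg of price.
SELECT category, AVG(price) as val
FROM sales
GROUP BY category
ORDER BY val DESC
LIMIT 1

Result: Toys with avg(price) = 1548.68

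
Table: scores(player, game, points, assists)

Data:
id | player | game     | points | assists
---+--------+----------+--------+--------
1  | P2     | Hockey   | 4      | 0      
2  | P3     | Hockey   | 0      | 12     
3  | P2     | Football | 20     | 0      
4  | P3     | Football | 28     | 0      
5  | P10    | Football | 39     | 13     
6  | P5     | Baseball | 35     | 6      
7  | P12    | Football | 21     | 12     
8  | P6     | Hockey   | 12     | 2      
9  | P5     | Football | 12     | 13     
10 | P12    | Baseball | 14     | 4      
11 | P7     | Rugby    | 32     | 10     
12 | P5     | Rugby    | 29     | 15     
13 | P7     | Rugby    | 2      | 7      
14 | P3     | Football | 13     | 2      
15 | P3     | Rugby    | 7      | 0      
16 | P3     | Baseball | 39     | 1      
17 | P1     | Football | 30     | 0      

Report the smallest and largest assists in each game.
SELECT game, MIN(assists), MAX(assists)
FROM scores
GROUP BY game

Result:
  Baseball: min=1, max=6
  Football: min=0, max=13
  Hockey: min=0, max=12
  Rugby: min=0, max=15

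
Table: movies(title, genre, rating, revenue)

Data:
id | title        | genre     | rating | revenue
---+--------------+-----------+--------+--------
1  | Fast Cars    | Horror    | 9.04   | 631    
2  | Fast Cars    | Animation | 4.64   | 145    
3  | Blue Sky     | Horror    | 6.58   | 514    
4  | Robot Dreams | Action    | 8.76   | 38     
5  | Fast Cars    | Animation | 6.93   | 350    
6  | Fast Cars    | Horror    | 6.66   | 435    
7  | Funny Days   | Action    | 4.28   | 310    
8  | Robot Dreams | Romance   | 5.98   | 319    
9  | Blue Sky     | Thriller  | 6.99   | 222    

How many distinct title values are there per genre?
SELECT genre, COUNT(DISTINCT title)
FROM movies
GROUP BY genre

Result:
  Action: 2 distinct
  Animation: 1 distinct
  Horror: 2 distinct
  Romance: 1 distinct
  Thriller: 1 distinct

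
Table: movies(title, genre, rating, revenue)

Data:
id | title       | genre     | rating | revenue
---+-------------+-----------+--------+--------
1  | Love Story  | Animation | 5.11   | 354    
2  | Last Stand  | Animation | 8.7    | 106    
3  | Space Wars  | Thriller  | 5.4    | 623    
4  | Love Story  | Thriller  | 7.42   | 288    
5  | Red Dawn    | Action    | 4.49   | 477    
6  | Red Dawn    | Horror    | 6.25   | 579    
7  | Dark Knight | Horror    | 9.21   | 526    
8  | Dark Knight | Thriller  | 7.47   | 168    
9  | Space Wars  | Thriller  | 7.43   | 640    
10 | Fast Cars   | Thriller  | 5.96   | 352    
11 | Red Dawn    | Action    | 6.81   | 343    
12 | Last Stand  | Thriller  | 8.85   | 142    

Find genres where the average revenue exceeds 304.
SELECT genre, AVG(revenue)
FROM movies
GROUP BY genre
HAVING AVG(revenue) > 304

Result:
  Action: avg=410.00
  Horror: avg=552.50
  Thriller: avg=368.83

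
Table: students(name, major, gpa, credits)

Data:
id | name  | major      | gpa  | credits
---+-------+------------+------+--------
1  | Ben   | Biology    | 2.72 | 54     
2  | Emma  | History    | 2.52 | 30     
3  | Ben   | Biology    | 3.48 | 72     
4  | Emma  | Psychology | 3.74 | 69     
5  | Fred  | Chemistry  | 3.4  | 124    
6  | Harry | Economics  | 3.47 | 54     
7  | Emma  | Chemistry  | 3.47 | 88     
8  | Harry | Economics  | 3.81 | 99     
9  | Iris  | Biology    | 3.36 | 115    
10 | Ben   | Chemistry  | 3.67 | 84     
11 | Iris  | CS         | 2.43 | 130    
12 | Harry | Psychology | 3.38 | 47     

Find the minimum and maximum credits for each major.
SELECT major, MIN(credits), MAX(credits)
FROM students
GROUP BY major

Result:
  Biology: min=54, max=115
  CS: min=130, max=130
  Chemistry: min=84, max=124
  Economics: min=54, max=99
  History: min=30, max=30
  Psychology: min=47, max=69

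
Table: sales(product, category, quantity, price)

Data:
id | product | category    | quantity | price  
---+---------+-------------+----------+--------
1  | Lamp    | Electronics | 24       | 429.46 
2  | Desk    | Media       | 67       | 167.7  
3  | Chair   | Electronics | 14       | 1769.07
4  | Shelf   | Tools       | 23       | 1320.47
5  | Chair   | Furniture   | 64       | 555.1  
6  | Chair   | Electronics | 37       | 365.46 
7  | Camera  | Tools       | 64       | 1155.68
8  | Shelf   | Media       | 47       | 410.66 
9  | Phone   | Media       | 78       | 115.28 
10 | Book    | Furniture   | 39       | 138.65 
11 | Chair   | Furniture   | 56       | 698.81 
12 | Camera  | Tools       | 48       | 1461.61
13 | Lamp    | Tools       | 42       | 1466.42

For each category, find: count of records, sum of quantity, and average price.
SELECT category,
       COUNT(*) as cnt,
       SUM(quantity) as total_quantity,
       AVG(price) as avg_price
FROM sales
GROUP BY category

Result:
  Electronics: 3 records, 75 total quantity, 854.66 avg price
  Furniture: 3 records, 159 total quantity, 464.19 avg price
  Media: 3 records, 192 total quantity, 231.21 avg price
  Tools: 4 records, 177 total quantity, 1351.05 avg price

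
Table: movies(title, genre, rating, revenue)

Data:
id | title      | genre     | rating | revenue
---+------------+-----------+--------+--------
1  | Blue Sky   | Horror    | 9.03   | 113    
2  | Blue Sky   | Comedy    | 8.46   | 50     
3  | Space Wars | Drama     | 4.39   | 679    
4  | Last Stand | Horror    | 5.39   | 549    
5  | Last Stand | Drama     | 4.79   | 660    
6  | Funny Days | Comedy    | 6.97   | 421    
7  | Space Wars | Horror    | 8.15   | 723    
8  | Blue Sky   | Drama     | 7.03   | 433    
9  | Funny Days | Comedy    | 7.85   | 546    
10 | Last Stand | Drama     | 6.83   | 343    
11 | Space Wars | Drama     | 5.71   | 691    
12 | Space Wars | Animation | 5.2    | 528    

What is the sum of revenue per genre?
SELECT genre, SUM(revenue) as result
FROM movies
GROUP BY genre

Result:
  Animation: 528
  Comedy: 1017
  Drama: 2806
  Horror: 1385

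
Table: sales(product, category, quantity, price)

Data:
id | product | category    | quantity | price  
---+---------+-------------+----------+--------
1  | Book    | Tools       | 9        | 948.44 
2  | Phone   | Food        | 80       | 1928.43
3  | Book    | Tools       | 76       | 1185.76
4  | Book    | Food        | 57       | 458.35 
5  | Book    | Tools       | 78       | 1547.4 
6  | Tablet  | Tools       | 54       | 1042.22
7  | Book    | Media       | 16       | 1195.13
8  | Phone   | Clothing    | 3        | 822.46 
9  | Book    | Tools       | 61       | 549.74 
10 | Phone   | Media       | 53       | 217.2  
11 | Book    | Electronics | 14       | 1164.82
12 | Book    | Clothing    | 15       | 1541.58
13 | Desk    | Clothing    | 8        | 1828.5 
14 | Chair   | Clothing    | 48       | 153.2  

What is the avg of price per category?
SELECT category, AVG(price) as result
FROM sales
GROUP BY category

Result:
  Clothing: 1086.44
  Electronics: 1164.82
  Food: 1193.39
  Media: 706.17
  Tools: 1054.71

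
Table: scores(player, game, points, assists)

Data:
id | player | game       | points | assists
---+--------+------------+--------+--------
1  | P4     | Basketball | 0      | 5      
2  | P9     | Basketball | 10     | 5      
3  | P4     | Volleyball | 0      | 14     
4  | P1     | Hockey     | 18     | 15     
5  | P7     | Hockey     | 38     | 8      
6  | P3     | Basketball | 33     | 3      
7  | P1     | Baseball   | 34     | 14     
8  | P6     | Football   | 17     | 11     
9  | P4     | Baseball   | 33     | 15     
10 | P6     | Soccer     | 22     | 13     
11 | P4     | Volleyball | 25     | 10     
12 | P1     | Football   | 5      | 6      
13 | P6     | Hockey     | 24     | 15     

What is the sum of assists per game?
SELECT game, SUM(assists) as result
FROM scores
GROUP BY game

Result:
  Baseball: 29
  Basketball: 13
  Football: 17
  Hockey: 38
  Soccer: 13
  Volleyball: 24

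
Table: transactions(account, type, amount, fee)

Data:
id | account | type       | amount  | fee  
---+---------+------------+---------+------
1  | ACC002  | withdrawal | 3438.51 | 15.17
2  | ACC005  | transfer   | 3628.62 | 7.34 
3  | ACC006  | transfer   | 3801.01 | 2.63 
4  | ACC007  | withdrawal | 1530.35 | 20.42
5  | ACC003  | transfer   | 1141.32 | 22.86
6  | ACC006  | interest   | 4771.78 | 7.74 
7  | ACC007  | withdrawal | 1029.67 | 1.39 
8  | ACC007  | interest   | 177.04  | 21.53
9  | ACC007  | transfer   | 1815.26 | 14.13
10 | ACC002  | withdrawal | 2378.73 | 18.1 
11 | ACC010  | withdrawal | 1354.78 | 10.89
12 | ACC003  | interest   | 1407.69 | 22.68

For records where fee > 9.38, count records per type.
SELECT type, COUNT(*)
FROM transactions
WHERE fee > 9.38
GROUP BY type

Note: WHERE filters rows before grouping.

Result:
  interest: 2
  transfer: 2
  withdrawal: 4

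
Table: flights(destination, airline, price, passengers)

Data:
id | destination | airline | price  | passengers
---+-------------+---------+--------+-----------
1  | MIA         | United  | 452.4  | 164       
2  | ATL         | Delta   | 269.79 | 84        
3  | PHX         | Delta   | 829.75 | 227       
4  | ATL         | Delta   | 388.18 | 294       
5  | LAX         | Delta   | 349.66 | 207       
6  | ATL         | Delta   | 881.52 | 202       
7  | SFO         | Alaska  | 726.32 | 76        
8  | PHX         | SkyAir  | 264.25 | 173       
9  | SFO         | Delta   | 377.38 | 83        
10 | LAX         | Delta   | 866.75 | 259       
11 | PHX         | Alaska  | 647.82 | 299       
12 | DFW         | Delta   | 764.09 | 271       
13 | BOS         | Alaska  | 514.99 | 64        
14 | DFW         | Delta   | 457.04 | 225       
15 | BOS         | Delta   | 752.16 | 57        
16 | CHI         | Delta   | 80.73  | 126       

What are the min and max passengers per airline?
SELECT airline, MIN(passengers), MAX(passengers)
FROM flights
GROUP BY airline

Result:
  Alaska: min=64, max=299
  Delta: min=57, max=294
  SkyAir: min=173, max=173
  United: min=164, max=164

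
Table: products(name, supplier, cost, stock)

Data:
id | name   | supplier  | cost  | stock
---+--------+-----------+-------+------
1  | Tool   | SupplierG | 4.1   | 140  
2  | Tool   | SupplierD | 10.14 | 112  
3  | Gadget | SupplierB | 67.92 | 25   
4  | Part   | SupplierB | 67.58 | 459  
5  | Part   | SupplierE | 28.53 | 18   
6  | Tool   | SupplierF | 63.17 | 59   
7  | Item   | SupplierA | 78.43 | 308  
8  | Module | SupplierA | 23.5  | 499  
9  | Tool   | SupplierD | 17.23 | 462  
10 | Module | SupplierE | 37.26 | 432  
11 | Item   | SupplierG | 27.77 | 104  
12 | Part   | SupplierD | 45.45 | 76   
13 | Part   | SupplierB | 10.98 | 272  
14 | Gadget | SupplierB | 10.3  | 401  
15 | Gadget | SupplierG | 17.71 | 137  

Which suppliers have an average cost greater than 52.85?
SELECT supplier, AVG(cost)
FROM products
GROUP BY supplier
HAVING AVG(cost) > 52.85

Result:
  SupplierF: avg=63.17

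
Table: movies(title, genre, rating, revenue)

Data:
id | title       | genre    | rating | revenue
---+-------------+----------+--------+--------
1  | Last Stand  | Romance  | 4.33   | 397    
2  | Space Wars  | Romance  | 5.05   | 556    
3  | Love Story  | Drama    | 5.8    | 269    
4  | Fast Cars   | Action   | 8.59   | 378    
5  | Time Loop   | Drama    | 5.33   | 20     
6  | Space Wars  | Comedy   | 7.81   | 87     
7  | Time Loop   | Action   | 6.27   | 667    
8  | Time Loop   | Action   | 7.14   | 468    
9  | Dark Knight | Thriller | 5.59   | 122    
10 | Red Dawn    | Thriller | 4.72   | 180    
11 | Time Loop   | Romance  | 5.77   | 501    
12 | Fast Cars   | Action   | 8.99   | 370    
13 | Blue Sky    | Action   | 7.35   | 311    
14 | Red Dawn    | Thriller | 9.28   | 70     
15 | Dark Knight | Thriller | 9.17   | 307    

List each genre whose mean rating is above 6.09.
SELECT genre, AVG(rating)
FROM movies
GROUP BY genre
HAVING AVG(rating) > 6.09

Result:
  Action: avg=7.67
  Comedy: avg=7.81
  Thriller: avg=7.19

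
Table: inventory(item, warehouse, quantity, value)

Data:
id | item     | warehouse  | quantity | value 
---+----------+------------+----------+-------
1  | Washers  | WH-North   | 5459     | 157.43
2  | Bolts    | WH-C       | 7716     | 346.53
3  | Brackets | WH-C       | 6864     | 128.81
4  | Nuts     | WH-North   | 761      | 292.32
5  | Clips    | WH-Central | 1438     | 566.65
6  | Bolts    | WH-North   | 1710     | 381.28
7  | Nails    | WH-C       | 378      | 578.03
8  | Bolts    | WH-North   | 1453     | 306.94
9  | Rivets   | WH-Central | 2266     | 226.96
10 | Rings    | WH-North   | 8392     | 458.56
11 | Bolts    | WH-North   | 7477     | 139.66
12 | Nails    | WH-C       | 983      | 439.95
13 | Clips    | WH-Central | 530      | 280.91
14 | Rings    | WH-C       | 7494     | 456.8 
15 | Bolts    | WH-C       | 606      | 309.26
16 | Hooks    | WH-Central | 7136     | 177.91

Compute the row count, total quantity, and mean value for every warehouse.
SELECT warehouse,
       COUNT(*) as cnt,
       SUM(quantity) as total_quantity,
       AVG(value) as avg_value
FROM inventory
GROUP BY warehouse

Result:
  WH-C: 6 records, 24041 total quantity, 376.56 avg value
  WH-Central: 4 records, 11370 total quantity, 313.11 avg value
  WH-North: 6 records, 25252 total quantity, 289.37 avg value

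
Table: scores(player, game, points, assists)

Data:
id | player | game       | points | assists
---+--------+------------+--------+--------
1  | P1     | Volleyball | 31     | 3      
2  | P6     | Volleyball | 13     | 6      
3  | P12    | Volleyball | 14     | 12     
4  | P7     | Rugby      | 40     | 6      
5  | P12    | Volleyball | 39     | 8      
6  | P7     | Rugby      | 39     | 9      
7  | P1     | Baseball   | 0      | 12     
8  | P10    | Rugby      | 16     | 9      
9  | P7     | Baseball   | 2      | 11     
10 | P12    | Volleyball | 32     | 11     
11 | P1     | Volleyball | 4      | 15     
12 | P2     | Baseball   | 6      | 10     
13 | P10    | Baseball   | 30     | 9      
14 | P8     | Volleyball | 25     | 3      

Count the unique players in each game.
SELECT game, COUNT(DISTINCT player)
FROM scores
GROUP BY game

Result:
  Baseball: 4 distinct
  Rugby: 2 distinct
  Volleyball: 4 distinct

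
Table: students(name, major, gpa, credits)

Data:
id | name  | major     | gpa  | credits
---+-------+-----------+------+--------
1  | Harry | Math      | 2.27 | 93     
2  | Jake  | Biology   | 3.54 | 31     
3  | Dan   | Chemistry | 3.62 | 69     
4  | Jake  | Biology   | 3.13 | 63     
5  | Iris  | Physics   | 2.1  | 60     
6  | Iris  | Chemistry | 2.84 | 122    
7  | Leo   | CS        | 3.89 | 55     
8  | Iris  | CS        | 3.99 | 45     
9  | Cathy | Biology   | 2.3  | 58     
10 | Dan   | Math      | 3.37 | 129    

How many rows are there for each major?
SELECT major, COUNT(*) as count
FROM students
GROUP BY major

Result:
  Biology: 3
  CS: 2
  Chemistry: 2
  Math: 2
  Physics: 1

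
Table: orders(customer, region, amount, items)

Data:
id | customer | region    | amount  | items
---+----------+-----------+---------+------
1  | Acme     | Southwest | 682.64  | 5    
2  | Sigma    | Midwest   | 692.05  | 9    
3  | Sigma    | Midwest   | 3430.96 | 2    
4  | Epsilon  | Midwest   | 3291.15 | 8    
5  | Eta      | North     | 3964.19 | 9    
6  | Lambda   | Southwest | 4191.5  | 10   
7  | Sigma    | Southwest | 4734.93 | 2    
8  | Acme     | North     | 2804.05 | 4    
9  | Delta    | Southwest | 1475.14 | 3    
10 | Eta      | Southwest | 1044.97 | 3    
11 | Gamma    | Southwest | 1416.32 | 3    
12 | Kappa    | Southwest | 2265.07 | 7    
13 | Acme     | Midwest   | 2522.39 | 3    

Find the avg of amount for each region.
SELECT region, AVG(amount) as result
FROM orders
GROUP BY region

Result:
  Midwest: 2484.14
  North: 3384.12
  Southwest: 2258.65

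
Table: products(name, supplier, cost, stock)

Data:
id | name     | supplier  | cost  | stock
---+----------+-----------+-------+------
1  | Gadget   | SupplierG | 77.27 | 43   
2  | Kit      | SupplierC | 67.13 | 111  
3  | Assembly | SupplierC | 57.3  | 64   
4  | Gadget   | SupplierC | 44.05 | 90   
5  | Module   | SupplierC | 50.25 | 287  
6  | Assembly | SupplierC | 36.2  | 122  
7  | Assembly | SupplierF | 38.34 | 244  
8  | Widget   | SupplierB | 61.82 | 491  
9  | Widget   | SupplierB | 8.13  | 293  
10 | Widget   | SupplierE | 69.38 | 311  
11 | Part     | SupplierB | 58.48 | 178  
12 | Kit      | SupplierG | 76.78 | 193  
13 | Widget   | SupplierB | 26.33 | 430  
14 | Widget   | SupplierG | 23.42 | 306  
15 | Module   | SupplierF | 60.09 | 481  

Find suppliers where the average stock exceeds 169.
SELECT supplier, AVG(stock)
FROM products
GROUP BY supplier
HAVING AVG(stock) > 169

Result:
  SupplierB: avg=348.00
  SupplierE: avg=311.00
  SupplierF: avg=362.50
  SupplierG: avg=180.67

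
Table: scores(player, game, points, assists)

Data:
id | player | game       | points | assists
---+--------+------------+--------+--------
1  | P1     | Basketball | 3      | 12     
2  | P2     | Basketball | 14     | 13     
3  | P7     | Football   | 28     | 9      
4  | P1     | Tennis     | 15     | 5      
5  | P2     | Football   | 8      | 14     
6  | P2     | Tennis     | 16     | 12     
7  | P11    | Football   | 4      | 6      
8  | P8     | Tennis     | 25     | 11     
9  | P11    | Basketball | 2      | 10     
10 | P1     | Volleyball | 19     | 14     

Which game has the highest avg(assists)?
SELECT game, AVG(assists) as val
FROM scores
GROUP BY game
ORDER BY val DESC
LIMIT 1

Result: Volleyball with avg(assists) = 14.00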